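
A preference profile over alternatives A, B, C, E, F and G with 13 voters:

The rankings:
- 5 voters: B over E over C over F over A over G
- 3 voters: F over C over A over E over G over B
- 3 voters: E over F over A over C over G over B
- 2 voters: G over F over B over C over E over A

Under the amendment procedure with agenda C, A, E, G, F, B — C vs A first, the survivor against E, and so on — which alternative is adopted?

B

Round 1: C vs A — 10–3, C advances.
Round 2: C vs E — 5–8, E advances.
Round 3: E vs G — 11–2, E advances.
Round 4: E vs F — 8–5, E advances.
Round 5: E vs B — 6–7, B advances.
The agenda winner is B.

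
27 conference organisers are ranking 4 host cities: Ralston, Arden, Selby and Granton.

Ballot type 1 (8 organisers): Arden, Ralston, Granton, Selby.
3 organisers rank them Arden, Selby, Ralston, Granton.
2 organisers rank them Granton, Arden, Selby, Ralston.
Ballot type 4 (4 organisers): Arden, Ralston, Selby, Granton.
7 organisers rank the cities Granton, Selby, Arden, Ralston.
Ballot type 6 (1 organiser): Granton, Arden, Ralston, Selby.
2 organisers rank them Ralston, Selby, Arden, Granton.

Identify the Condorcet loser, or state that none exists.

Head-to-head results (27 organisers):
Ralston vs Arden: Ralston is ranked higher on 2 ballots, Arden on 25. Arden wins 25–2.
Ralston vs Selby: Ralston preferred on 8+4+1+2 = 15 ballots; Ralston wins 15–12.
Ralston vs Granton: Ralston, 17–10.
Arden vs Selby: Arden is ranked higher on 8+3+2+4+1 = 18 ballots, Selby on 9. Arden wins 18–9.
Arden vs Granton: Arden is ranked higher on 8+3+4+2 = 17 ballots, Granton on 10. Arden wins 17–10.
Selby vs Granton: 9 to 18, Granton.
Selby is beaten in every head-to-head and is the Condorcet loser.

Selby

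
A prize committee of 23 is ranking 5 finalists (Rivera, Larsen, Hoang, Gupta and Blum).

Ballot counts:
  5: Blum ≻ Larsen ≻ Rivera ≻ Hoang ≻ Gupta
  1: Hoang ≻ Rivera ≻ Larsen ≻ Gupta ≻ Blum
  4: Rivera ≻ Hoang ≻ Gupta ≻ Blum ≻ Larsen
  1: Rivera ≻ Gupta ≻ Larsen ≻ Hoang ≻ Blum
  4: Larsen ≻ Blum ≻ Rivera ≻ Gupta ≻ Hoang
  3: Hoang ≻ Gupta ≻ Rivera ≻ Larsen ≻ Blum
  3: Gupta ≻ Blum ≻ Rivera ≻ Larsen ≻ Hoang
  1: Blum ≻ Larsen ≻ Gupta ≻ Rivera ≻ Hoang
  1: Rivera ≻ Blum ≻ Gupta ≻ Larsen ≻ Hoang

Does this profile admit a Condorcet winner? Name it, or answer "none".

none

Check each pair by majority over 23 ballots:
Rivera vs Larsen: 13 to 10, Rivera.
Rivera vs Hoang: Rivera, 19–4.
Rivera vs Gupta: Rivera is ranked higher on 5+1+4+1+4+1 = 16 ballots, Gupta on 7. Rivera wins 16–7.
Rivera vs Blum: Rivera preferred on 1+4+1+3+1 = 10 ballots; Blum wins 13–10.
Larsen vs Hoang: Larsen preferred on 5+1+4+3+1+1 = 15 ballots; Larsen wins 15–8.
Larsen vs Gupta: 11 to 12, Gupta.
Larsen–Blum: Blum 14–9.
Hoang vs Gupta: Hoang, 13–10.
Hoang vs Blum: 9 to 14, Blum.
Gupta vs Blum: 12 to 11, Gupta.
Every nominee loses at least once (Rivera loses to Blum; Larsen loses to Rivera; Hoang loses to Rivera; Gupta loses to Rivera; Blum loses to Gupta). The majority relation contains the cycle Rivera beats Gupta beats Blum beats Rivera, so there is no Condorcet winner.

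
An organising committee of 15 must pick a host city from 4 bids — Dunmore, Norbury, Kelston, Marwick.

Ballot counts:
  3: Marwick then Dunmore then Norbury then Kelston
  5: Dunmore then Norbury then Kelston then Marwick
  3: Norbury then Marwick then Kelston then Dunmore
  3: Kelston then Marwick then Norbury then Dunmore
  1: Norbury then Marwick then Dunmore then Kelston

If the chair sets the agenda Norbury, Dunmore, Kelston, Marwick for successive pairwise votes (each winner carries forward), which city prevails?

Round 1: Norbury vs Dunmore — 7–8, Dunmore advances.
Round 2: Dunmore vs Kelston — 9–6, Dunmore advances.
Round 3: Dunmore vs Marwick — 5–10, Marwick advances.
The agenda winner is Marwick.

Marwick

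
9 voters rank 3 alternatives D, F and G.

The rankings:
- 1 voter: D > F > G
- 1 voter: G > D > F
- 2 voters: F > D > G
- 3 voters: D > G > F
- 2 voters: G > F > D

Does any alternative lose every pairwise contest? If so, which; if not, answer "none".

F

Pairwise majorities:
D vs F: D, 5–4.
D vs G: D is ranked higher on 1+2+3 = 6 ballots, G on 3. D wins 6–3.
F vs G: F is ranked higher on 1+2 = 3 ballots, G on 6. G wins 6–3.
F is beaten in every head-to-head and is the Condorcet loser.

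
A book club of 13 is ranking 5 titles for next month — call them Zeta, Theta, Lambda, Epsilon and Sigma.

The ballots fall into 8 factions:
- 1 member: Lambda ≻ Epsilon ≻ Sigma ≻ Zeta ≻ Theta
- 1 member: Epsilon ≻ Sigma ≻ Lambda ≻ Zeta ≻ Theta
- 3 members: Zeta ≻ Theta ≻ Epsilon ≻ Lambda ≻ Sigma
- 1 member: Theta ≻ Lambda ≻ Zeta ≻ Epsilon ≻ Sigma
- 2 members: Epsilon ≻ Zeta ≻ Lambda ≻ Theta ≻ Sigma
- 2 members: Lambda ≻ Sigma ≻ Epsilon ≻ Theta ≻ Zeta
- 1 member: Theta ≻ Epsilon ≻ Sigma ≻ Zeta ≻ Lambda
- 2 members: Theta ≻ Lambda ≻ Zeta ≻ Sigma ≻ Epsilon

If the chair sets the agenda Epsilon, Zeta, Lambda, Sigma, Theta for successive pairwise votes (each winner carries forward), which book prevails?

Round 1: Epsilon vs Zeta — 7–6, Epsilon advances.
Round 2: Epsilon vs Lambda — 7–6, Epsilon advances.
Round 3: Epsilon vs Sigma — 9–4, Epsilon advances.
Round 4: Epsilon vs Theta — 6–7, Theta advances.
Theta survives the agenda.

Theta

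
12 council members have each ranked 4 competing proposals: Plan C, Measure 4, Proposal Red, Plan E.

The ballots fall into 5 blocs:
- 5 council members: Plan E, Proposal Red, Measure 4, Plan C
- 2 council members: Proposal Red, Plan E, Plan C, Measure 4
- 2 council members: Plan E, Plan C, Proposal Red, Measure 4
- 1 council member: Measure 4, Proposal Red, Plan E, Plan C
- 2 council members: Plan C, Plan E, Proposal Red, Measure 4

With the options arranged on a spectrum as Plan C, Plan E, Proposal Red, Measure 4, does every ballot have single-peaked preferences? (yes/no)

Axis positions: Plan C=1, Plan E=2, Proposal Red=3, Measure 4=4.
Bloc 1 (peak Plan E at position 2): ranking walks positions 2-3-4-1, expanding outward from the peak — single-peaked.
Bloc 2 (peak Proposal Red at position 3): ranking walks positions 3-2-1-4, expanding outward from the peak — single-peaked.
Bloc 3 (peak Plan E at position 2): ranking walks positions 2-1-3-4, expanding outward from the peak — single-peaked.
Bloc 4 (peak Measure 4 at position 4): ranking walks positions 4-3-2-1, expanding outward from the peak — single-peaked.
Bloc 5 (peak Plan C at position 1): ranking walks positions 1-2-3-4, expanding outward from the peak — single-peaked.
Every ranking is single-peaked on this axis.

yes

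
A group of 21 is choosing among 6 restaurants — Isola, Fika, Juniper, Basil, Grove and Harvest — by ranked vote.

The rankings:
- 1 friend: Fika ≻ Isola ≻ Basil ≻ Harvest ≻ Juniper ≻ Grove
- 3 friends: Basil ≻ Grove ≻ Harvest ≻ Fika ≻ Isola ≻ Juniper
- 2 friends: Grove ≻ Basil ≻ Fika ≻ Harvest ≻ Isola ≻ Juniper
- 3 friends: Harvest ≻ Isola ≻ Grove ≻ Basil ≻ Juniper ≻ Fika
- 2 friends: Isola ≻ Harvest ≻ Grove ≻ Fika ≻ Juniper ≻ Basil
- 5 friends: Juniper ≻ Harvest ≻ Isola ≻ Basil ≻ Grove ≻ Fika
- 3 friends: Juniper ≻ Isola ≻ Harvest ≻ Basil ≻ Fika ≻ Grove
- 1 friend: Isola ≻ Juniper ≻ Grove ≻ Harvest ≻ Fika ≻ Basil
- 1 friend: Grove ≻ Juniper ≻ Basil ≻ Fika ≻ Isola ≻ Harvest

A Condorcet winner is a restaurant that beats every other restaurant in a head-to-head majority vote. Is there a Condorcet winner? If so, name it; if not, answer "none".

Head-to-head results (21 friends):
Isola vs Fika: Isola preferred on 3+2+5+3+1 = 14 ballots; Isola wins 14–7.
Isola vs Juniper: Isola is ranked higher on 1+3+2+3+2+1 = 12 ballots, Juniper on 9. Isola wins 12–9.
Isola vs Basil: Isola is ranked higher on 1+3+2+5+3+1 = 15 ballots, Basil on 6. Isola wins 15–6.
Isola vs Grove: Isola wins 15–6.
Isola vs Harvest: Isola preferred on 1+2+3+1+1 = 8 ballots; Harvest wins 13–8.
Fika–Juniper: Juniper 13–8.
Fika vs Basil: Basil, 17–4.
Fika vs Grove: 1+3 = 4 for Fika, 17 for Grove — Grove by 17–4.
Fika vs Harvest: 4 to 17, Harvest.
Juniper vs Basil: Juniper wins 12–9.
Juniper vs Grove: Grove wins 11–10.
Juniper vs Harvest: Juniper preferred on 5+3+1+1 = 10 ballots; Harvest wins 11–10.
Basil vs Grove: 1+3+5+3 = 12 for Basil, 9 for Grove — Basil by 12–9.
Basil vs Harvest: Harvest, 14–7.
Grove vs Harvest: Harvest wins 14–7.
Harvest wins every pairwise contest, so Harvest is the Condorcet winner.

Harvest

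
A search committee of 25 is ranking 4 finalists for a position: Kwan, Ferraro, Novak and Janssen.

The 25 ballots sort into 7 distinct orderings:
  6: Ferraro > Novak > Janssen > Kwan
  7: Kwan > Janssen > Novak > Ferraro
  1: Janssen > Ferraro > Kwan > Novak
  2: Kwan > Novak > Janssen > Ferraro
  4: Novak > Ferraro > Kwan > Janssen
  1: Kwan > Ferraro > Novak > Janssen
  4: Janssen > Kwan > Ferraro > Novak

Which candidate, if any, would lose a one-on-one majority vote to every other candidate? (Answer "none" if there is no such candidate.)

Pairwise majorities:
Kwan vs Ferraro: Kwan preferred on 7+2+1+4 = 14 ballots; Kwan wins 14–11.
Kwan vs Novak: Kwan, 15–10.
Kwan vs Janssen: Kwan is ranked higher on 7+2+4+1 = 14 ballots, Janssen on 11. Kwan wins 14–11.
Ferraro vs Novak: Ferraro preferred on 6+1+1+4 = 12 ballots; Novak wins 13–12.
Ferraro vs Janssen: 6+4+1 = 11 for Ferraro, 14 for Janssen — Janssen by 14–11.
Novak vs Janssen: 13 to 12, Novak.
Ferraro loses to every other candidate — it is the Condorcet loser.

Ferraro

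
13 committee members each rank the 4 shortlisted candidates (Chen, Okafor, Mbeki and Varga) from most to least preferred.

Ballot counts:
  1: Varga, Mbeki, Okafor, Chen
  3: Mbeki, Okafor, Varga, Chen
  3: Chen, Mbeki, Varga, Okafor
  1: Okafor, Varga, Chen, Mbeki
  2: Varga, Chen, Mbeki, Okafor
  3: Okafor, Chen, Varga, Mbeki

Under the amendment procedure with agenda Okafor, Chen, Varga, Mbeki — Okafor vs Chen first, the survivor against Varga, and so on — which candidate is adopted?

Mbeki

Round 1: Okafor vs Chen — 8–5, Okafor advances.
Round 2: Okafor vs Varga — 7–6, Okafor advances.
Round 3: Okafor vs Mbeki — 4–9, Mbeki advances.
The agenda winner is Mbeki.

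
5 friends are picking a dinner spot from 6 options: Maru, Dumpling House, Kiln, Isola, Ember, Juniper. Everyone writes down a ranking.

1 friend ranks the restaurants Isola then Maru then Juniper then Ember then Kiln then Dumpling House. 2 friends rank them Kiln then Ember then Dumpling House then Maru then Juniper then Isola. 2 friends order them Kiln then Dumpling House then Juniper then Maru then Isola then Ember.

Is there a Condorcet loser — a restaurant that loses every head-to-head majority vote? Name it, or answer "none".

none

Pairwise majorities:
Maru vs Dumpling House: Maru is ranked higher on 1 ballot, Dumpling House on 4. Dumpling House wins 4–1.
Maru–Kiln: Kiln 4–1.
Maru vs Isola: 2+2 = 4 for Maru, 1 for Isola — Maru by 4–1.
Maru vs Ember: Maru wins 3–2.
Maru vs Juniper: Maru, 3–2.
Dumpling House vs Kiln: 0 to 5, Kiln.
Dumpling House vs Isola: 2+2 = 4 for Dumpling House, 1 for Isola — Dumpling House by 4–1.
Dumpling House vs Ember: Ember wins 3–2.
Dumpling House–Juniper: Dumpling House 4–1.
Kiln vs Isola: 2+2 = 4 for Kiln, 1 for Isola — Kiln by 4–1.
Kiln vs Ember: Kiln preferred on 2+2 = 4 ballots; Kiln wins 4–1.
Kiln vs Juniper: 4 to 1, Kiln.
Isola–Ember: Isola 3–2.
Isola vs Juniper: 1 for Isola, 4 for Juniper — Juniper by 4–1.
Ember–Juniper: Juniper 3–2.
Every restaurant wins at least one matchup (Maru beats Isola; Dumpling House beats Maru; Kiln beats Maru; Isola beats Ember; Ember beats Dumpling House; Juniper beats Isola), so there is no Condorcet loser.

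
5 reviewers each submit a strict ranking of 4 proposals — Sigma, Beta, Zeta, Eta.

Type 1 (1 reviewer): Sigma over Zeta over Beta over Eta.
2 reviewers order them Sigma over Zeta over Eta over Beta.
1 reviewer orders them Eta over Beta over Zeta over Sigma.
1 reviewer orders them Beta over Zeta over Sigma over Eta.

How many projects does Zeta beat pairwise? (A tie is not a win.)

2

Zeta against each rival (5 reviewers):
Zeta vs Sigma: Sigma wins 3–2.
Zeta–Beta: Zeta 3–2.
Zeta vs Eta: Zeta is ranked higher on 1+2+1 = 4 ballots, Eta on 1. Zeta wins 4–1.
Zeta beats Beta, Eta; loses to Sigma — 2 pairwise wins.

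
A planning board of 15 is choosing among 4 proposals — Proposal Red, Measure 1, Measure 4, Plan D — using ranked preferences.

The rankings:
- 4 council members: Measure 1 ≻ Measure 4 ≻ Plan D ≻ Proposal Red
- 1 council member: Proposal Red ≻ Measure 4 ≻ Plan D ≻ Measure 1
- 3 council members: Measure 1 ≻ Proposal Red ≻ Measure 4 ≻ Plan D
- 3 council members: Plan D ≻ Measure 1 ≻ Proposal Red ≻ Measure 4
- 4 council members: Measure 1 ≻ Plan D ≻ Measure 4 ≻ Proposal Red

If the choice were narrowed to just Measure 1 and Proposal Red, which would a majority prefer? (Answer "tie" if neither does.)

Measure 1

Ballots ranking Measure 1 above Proposal Red: 4 + 3 + 3 + 4 = 14.
Ballots ranking Proposal Red above Measure 1: 15 − 14 = 1.
Measure 1 wins the head-to-head 14–1.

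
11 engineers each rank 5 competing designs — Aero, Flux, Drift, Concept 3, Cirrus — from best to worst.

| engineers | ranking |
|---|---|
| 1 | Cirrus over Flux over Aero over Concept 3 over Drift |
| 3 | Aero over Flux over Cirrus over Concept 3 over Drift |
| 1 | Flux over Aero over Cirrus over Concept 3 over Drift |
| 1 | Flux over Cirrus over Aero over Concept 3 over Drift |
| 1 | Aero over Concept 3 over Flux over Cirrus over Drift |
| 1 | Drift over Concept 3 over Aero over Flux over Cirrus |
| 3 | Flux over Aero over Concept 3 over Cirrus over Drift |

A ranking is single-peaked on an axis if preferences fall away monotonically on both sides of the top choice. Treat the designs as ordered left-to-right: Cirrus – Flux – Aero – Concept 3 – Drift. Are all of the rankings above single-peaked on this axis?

Axis positions: Cirrus=1, Flux=2, Aero=3, Concept 3=4, Drift=5.
Faction 1 (peak Cirrus at position 1): ranking walks positions 1-2-3-4-5, expanding outward from the peak — single-peaked.
Faction 2 (peak Aero at position 3): ranking walks positions 3-2-1-4-5, expanding outward from the peak — single-peaked.
Faction 3 (peak Flux at position 2): ranking walks positions 2-3-1-4-5, expanding outward from the peak — single-peaked.
Faction 4 (peak Flux at position 2): ranking walks positions 2-1-3-4-5, expanding outward from the peak — single-peaked.
Faction 5 (peak Aero at position 3): ranking walks positions 3-4-2-1-5, expanding outward from the peak — single-peaked.
Faction 6 (peak Drift at position 5): ranking walks positions 5-4-3-2-1, expanding outward from the peak — single-peaked.
Faction 7 (peak Flux at position 2): ranking walks positions 2-3-4-1-5, expanding outward from the peak — single-peaked.
Every ranking is single-peaked on this axis.

yes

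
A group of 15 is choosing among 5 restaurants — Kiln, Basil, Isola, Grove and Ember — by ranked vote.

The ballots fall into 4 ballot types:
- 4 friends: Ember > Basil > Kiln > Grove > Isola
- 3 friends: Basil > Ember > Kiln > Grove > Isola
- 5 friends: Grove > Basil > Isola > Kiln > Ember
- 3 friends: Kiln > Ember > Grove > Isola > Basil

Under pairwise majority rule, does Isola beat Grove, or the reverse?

No ballot ranks Isola above Grove: 0.
Ballots ranking Grove above Isola: 15 − 0 = 15.
Grove wins the head-to-head 15–0.

Grove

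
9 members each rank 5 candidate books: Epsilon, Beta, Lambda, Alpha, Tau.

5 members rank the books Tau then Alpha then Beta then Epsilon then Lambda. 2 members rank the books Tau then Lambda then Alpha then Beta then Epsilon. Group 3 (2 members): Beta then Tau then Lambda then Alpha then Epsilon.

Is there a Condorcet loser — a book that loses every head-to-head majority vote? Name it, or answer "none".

Head-to-head results (9 members):
Epsilon vs Beta: Beta wins 9–0.
Epsilon–Lambda: Epsilon 5–4.
Epsilon vs Alpha: Alpha wins 9–0.
Epsilon vs Tau: 0 to 9, Tau.
Beta vs Lambda: 5+2 = 7 for Beta, 2 for Lambda — Beta by 7–2.
Beta vs Alpha: 2 to 7, Alpha.
Beta vs Tau: Beta preferred on 2 ballots; Tau wins 7–2.
Lambda vs Alpha: Alpha, 5–4.
Lambda vs Tau: 0 to 9, Tau.
Alpha vs Tau: Tau, 9–0.
Lambda is beaten in every head-to-head and is the Condorcet loser.

Lambda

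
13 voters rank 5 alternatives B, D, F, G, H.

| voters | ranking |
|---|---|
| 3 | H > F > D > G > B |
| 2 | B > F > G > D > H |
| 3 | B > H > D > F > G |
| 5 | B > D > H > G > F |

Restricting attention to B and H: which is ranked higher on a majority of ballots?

Ballots ranking B above H: 2 + 3 + 5 = 10.
Ballots ranking H above B: 13 − 10 = 3.
B wins the head-to-head 10–3.

B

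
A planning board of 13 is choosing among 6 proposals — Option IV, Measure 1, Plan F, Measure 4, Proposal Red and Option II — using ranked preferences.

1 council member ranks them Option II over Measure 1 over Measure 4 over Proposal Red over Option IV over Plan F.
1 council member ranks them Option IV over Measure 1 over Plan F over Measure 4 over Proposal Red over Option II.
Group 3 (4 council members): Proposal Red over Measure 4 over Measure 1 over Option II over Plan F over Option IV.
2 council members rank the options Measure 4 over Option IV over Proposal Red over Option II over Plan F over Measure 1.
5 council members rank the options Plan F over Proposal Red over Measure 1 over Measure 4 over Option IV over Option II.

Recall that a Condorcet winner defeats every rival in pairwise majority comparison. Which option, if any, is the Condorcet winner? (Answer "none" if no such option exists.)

Check each pair by majority over 13 ballots:
Option IV–Measure 1: Measure 1 10–3.
Option IV vs Plan F: Plan F, 9–4.
Option IV vs Measure 4: Measure 4, 12–1.
Option IV–Proposal Red: Proposal Red 10–3.
Option IV–Option II: Option IV 8–5.
Measure 1–Plan F: Plan F 7–6.
Measure 1–Measure 4: Measure 1 7–6.
Measure 1 vs Proposal Red: Proposal Red wins 11–2.
Measure 1 vs Option II: Measure 1 wins 10–3.
Plan F–Measure 4: Measure 4 7–6.
Plan F vs Proposal Red: Proposal Red, 7–6.
Plan F vs Option II: Option II wins 7–6.
Measure 4 vs Proposal Red: Proposal Red, 9–4.
Measure 4–Option II: Measure 4 12–1.
Proposal Red–Option II: Proposal Red 12–1.
Only Proposal Red has no losses; Proposal Red is the Condorcet winner.

Proposal Red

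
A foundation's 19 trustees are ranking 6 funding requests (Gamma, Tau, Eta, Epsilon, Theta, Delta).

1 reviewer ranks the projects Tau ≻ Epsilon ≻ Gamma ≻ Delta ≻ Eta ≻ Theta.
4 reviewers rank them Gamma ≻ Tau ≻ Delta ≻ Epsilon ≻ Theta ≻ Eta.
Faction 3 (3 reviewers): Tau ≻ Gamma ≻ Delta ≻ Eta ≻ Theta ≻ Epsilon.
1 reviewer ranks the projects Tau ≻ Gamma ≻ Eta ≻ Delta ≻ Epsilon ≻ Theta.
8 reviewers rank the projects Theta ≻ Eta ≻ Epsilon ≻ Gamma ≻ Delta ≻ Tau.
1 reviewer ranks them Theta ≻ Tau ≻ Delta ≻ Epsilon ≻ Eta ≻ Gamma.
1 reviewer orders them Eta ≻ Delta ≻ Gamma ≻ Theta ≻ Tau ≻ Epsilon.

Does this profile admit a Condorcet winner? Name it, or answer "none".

none

Check each pair by majority over 19 ballots:
Gamma vs Tau: Gamma preferred on 4+8+1 = 13 ballots; Gamma wins 13–6.
Gamma vs Eta: Eta wins 10–9.
Gamma–Epsilon: Epsilon 10–9.
Gamma vs Theta: Gamma, 10–9.
Gamma vs Delta: 17 to 2, Gamma.
Tau vs Eta: Tau, 10–9.
Tau vs Epsilon: 1+4+3+1+1+1 = 11 for Tau, 8 for Epsilon — Tau by 11–8.
Tau vs Theta: Tau is ranked higher on 1+4+3+1 = 9 ballots, Theta on 10. Theta wins 10–9.
Tau vs Delta: 1+4+3+1+1 = 10 for Tau, 9 for Delta — Tau by 10–9.
Eta vs Epsilon: Eta preferred on 3+1+8+1 = 13 ballots; Eta wins 13–6.
Eta–Theta: Theta 13–6.
Eta vs Delta: Eta, 10–9.
Epsilon vs Theta: Theta wins 13–6.
Epsilon vs Delta: Delta wins 10–9.
Theta vs Delta: 9 to 10, Delta.
Each project drops at least one matchup (Gamma loses to Eta; Tau loses to Gamma; Eta loses to Tau; Epsilon loses to Tau; Theta loses to Gamma; Delta loses to Gamma); the cycle Gamma beats Tau beats Eta beats Gamma rules out a Condorcet winner.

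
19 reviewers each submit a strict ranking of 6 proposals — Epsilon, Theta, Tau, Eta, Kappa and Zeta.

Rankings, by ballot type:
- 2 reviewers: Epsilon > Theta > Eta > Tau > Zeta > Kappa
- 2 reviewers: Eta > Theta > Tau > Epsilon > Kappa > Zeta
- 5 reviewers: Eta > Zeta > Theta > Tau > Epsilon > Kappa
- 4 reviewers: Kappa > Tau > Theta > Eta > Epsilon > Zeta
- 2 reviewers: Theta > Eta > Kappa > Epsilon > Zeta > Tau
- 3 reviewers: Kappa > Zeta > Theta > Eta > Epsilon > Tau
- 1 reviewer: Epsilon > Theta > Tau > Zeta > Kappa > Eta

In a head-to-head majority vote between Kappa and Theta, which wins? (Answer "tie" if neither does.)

Ballots ranking Kappa above Theta: 4 + 3 = 7.
Ballots ranking Theta above Kappa: 19 − 7 = 12.
Theta wins the head-to-head 12–7.

Theta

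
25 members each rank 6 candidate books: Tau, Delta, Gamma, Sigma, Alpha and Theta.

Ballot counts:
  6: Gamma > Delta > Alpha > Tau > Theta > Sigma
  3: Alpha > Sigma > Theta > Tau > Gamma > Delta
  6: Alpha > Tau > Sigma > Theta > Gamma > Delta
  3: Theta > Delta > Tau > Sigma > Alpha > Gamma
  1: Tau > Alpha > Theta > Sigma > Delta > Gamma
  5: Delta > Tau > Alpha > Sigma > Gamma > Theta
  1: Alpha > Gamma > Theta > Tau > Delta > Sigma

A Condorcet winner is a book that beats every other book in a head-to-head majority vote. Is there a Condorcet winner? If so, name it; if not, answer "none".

Pairwise majorities:
Tau vs Delta: Delta wins 14–11.
Tau–Gamma: Tau 18–7.
Tau–Sigma: Tau 22–3.
Tau vs Alpha: Alpha, 16–9.
Tau vs Theta: Tau, 18–7.
Delta vs Gamma: Gamma, 16–9.
Delta–Sigma: Delta 15–10.
Delta vs Alpha: Delta, 14–11.
Delta vs Theta: Theta wins 14–11.
Gamma vs Sigma: Sigma wins 18–7.
Gamma vs Alpha: Alpha wins 19–6.
Gamma vs Theta: Theta, 13–12.
Sigma vs Alpha: Alpha, 22–3.
Sigma vs Theta: Sigma, 14–11.
Alpha vs Theta: Alpha wins 22–3.
Each book drops at least one matchup (Tau loses to Delta; Delta loses to Gamma; Gamma loses to Tau; Sigma loses to Tau; Alpha loses to Delta; Theta loses to Tau); the cycle Tau beats Gamma beats Delta beats Tau rules out a Condorcet winner.

none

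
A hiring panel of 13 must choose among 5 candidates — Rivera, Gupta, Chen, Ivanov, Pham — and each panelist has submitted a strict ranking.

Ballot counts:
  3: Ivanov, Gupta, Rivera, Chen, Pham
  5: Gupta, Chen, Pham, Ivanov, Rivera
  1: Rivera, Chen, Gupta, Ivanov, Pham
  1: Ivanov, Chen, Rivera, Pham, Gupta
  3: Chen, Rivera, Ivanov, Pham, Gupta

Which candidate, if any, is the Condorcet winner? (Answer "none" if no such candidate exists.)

Pairwise majorities:
Rivera vs Gupta: 1+1+3 = 5 for Rivera, 8 for Gupta — Gupta by 8–5.
Rivera vs Chen: Rivera preferred on 3+1 = 4 ballots; Chen wins 9–4.
Rivera vs Ivanov: 1+3 = 4 for Rivera, 9 for Ivanov — Ivanov by 9–4.
Rivera vs Pham: Rivera is ranked higher on 3+1+1+3 = 8 ballots, Pham on 5. Rivera wins 8–5.
Gupta vs Chen: 8 to 5, Gupta.
Gupta vs Ivanov: Gupta is ranked higher on 5+1 = 6 ballots, Ivanov on 7. Ivanov wins 7–6.
Gupta vs Pham: Gupta preferred on 3+5+1 = 9 ballots; Gupta wins 9–4.
Chen vs Ivanov: Chen is ranked higher on 5+1+3 = 9 ballots, Ivanov on 4. Chen wins 9–4.
Chen vs Pham: 13 to 0, Chen.
Ivanov vs Pham: 8 to 5, Ivanov.
No candidate is unbeaten: Rivera loses to Gupta; Gupta loses to Ivanov; Chen loses to Gupta; Ivanov loses to Chen; Pham loses to Rivera. In particular Gupta > Chen > Ivanov > Gupta is a majority cycle — no Condorcet winner exists.

none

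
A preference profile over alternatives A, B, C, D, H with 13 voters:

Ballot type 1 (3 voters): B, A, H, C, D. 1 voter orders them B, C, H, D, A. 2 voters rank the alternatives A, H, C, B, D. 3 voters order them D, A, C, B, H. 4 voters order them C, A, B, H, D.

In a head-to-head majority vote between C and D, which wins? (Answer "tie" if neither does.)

Ballots ranking C above D: 3 + 1 + 2 + 4 = 10.
Ballots ranking D above C: 13 − 10 = 3.
C wins the head-to-head 10–3.

C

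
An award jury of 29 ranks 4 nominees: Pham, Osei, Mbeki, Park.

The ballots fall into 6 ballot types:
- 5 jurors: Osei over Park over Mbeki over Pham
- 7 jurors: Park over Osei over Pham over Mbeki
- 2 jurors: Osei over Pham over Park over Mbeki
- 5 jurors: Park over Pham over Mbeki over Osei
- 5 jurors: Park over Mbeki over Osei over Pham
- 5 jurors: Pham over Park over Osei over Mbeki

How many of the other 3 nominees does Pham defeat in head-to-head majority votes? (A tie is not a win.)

Pham against each rival (29 jurors):
Pham vs Osei: Osei wins 19–10.
Pham vs Mbeki: Pham wins 19–10.
Pham vs Park: Pham preferred on 2+5 = 7 ballots; Park wins 22–7.
Pham beats Mbeki; loses to Osei, Park — 1 pairwise win.

1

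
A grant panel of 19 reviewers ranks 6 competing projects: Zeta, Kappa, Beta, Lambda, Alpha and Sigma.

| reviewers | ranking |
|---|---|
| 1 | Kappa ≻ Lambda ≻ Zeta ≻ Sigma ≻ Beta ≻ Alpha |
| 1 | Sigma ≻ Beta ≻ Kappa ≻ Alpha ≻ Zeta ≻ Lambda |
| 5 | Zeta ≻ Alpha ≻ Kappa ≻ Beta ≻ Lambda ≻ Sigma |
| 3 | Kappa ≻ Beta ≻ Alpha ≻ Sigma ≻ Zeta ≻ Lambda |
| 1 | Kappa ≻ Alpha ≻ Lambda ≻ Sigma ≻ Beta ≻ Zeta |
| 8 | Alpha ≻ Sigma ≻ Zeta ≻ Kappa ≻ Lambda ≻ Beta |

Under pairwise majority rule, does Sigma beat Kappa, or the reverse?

Ballots ranking Sigma above Kappa: 1 + 8 = 9.
Ballots ranking Kappa above Sigma: 19 − 9 = 10.
Kappa wins the head-to-head 10–9.

Kappa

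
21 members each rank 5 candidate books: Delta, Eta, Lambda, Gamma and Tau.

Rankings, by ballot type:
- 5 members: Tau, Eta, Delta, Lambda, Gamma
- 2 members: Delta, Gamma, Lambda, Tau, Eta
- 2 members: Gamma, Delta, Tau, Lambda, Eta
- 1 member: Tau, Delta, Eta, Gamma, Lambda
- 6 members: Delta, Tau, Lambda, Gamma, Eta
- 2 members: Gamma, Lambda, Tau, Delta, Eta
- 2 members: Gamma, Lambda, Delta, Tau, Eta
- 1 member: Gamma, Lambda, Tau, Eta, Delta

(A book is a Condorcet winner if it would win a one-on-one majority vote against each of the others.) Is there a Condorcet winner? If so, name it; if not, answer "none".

Head-to-head results (21 members):
Delta vs Eta: Delta wins 15–6.
Delta vs Lambda: Delta is ranked higher on 5+2+2+1+6 = 16 ballots, Lambda on 5. Delta wins 16–5.
Delta vs Gamma: 5+2+1+6 = 14 for Delta, 7 for Gamma — Delta by 14–7.
Delta vs Tau: Delta wins 12–9.
Eta vs Lambda: Eta preferred on 5+1 = 6 ballots; Lambda wins 15–6.
Eta vs Gamma: Eta preferred on 5+1 = 6 ballots; Gamma wins 15–6.
Eta–Tau: Tau 21–0.
Lambda–Gamma: Lambda 11–10.
Lambda vs Tau: Tau, 14–7.
Gamma vs Tau: Tau wins 12–9.
Delta beats each of Eta, Lambda, Gamma, Tau — Delta is the Condorcet winner.

Delta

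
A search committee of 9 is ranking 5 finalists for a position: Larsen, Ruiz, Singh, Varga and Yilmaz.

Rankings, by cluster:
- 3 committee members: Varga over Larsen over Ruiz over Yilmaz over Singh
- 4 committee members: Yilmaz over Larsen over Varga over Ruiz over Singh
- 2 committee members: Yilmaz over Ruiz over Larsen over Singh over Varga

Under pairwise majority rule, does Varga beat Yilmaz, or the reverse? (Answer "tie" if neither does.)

Ballots ranking Varga above Yilmaz: 3.
Ballots ranking Yilmaz above Varga: 9 − 3 = 6.
Yilmaz wins the head-to-head 6–3.

Yilmaz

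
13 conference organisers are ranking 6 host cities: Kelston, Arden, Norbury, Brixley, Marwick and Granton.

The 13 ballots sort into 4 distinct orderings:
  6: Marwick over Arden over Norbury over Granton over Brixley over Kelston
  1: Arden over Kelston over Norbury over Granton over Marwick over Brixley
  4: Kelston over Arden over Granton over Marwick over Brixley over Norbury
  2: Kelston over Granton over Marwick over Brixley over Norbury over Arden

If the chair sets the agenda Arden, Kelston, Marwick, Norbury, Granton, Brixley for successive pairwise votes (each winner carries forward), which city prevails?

Granton

Round 1: Arden vs Kelston — 7–6, Arden advances.
Round 2: Arden vs Marwick — 5–8, Marwick advances.
Round 3: Marwick vs Norbury — 12–1, Marwick advances.
Round 4: Marwick vs Granton — 6–7, Granton advances.
Round 5: Granton vs Brixley — 13–0, Granton advances.
The agenda winner is Granton.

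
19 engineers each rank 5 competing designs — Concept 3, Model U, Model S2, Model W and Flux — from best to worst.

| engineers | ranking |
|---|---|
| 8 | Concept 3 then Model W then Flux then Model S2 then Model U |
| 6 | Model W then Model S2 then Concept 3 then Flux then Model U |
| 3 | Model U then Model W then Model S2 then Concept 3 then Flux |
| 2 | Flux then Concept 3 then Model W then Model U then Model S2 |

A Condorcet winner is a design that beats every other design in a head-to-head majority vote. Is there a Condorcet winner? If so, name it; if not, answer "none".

Concept 3

Check each pair by majority over 19 ballots:
Concept 3 vs Model U: 8+6+2 = 16 for Concept 3, 3 for Model U — Concept 3 by 16–3.
Concept 3 vs Model S2: 10 to 9, Concept 3.
Concept 3–Model W: Concept 3 10–9.
Concept 3 vs Flux: Concept 3 preferred on 8+6+3 = 17 ballots; Concept 3 wins 17–2.
Model U vs Model S2: Model S2 wins 14–5.
Model U vs Model W: Model U is ranked higher on 3 ballots, Model W on 16. Model W wins 16–3.
Model U vs Flux: 3 to 16, Flux.
Model S2 vs Model W: Model W wins 19–0.
Model S2 vs Flux: Flux wins 10–9.
Model W vs Flux: 17 to 2, Model W.
Concept 3 wins every pairwise contest, so Concept 3 is the Condorcet winner.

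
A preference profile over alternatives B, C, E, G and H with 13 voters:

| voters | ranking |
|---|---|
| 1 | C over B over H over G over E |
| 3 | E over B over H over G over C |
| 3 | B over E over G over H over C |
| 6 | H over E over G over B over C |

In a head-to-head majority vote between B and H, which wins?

B

Ballots ranking B above H: 1 + 3 + 3 = 7.
Ballots ranking H above B: 13 − 7 = 6.
B wins the head-to-head 7–6.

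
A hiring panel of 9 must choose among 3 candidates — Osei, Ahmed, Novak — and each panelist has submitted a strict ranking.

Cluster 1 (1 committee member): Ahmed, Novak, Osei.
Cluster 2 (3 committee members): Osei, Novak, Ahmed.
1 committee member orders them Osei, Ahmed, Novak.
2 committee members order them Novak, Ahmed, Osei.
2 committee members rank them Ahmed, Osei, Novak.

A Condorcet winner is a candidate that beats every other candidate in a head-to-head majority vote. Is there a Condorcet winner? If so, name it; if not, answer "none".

Pairwise majorities:
Osei vs Ahmed: Osei is ranked higher on 3+1 = 4 ballots, Ahmed on 5. Ahmed wins 5–4.
Osei vs Novak: Osei is ranked higher on 3+1+2 = 6 ballots, Novak on 3. Osei wins 6–3.
Ahmed vs Novak: 1+1+2 = 4 for Ahmed, 5 for Novak — Novak by 5–4.
Every candidate loses at least once (Osei loses to Ahmed; Ahmed loses to Novak; Novak loses to Osei). The majority relation contains the cycle Osei → Novak → Ahmed → Osei, so there is no Condorcet winner.

none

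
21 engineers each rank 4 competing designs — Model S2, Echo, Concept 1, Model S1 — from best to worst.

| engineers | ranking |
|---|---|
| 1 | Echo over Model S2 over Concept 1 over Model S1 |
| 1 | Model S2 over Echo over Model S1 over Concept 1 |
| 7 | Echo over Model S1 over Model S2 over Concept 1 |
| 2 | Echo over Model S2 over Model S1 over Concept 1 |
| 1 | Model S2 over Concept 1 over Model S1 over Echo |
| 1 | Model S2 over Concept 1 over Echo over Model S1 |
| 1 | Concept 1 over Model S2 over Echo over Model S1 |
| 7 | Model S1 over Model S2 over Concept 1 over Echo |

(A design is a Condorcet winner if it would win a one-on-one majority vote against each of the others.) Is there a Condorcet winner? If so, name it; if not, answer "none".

none

Check each pair by majority over 21 ballots:
Model S2 vs Echo: Model S2, 11–10.
Model S2 vs Concept 1: Model S2, 20–1.
Model S2 vs Model S1: Model S1 wins 14–7.
Echo–Concept 1: Echo 11–10.
Echo–Model S1: Echo 13–8.
Concept 1 vs Model S1: Model S1, 17–4.
No design is unbeaten: Model S2 loses to Model S1; Echo loses to Model S2; Concept 1 loses to Model S2; Model S1 loses to Echo. In particular Model S2 > Echo > Model S1 > Model S2 is a majority cycle — no Condorcet winner exists.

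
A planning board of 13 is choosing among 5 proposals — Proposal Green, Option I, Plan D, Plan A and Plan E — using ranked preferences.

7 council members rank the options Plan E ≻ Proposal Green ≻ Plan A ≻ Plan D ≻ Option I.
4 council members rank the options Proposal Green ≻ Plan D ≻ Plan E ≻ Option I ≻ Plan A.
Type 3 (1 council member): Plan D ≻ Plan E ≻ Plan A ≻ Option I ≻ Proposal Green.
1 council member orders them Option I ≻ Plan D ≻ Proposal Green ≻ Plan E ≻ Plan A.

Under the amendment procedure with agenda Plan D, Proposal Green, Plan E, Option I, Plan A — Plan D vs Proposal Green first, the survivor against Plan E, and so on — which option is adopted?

Plan E

Round 1: Plan D vs Proposal Green — 2–11, Proposal Green advances.
Round 2: Proposal Green vs Plan E — 5–8, Plan E advances.
Round 3: Plan E vs Option I — 12–1, Plan E advances.
Round 4: Plan E vs Plan A — 13–0, Plan E advances.
The agenda winner is Plan E.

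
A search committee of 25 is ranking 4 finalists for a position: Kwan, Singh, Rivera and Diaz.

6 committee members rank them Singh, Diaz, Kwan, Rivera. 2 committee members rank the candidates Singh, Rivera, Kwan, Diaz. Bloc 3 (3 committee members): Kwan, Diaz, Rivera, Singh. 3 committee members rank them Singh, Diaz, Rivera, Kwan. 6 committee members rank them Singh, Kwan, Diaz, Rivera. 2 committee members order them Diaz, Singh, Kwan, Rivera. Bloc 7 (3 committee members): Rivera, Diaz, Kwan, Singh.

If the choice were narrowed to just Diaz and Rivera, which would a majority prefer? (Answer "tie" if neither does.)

Diaz

Ballots ranking Diaz above Rivera: 6 + 3 + 3 + 6 + 2 = 20.
Ballots ranking Rivera above Diaz: 25 − 20 = 5.
Diaz wins the head-to-head 20–5.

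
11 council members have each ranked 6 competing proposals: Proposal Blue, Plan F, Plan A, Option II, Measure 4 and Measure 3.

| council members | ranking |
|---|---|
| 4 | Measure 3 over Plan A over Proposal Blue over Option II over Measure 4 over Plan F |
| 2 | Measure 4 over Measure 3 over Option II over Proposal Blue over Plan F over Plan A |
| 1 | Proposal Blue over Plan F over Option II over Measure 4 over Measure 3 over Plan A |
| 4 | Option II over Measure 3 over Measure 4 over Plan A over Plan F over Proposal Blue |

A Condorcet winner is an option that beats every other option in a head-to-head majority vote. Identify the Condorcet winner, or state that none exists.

Pairwise majorities:
Proposal Blue vs Plan F: 4+2+1 = 7 for Proposal Blue, 4 for Plan F — Proposal Blue by 7–4.
Proposal Blue vs Plan A: Plan A, 8–3.
Proposal Blue vs Option II: 5 to 6, Option II.
Proposal Blue–Measure 4: Measure 4 6–5.
Proposal Blue vs Measure 3: Proposal Blue is ranked higher on 1 ballot, Measure 3 on 10. Measure 3 wins 10–1.
Plan F vs Plan A: 3 to 8, Plan A.
Plan F vs Option II: 1 to 10, Option II.
Plan F vs Measure 4: Measure 4, 10–1.
Plan F vs Measure 3: Plan F preferred on 1 ballot; Measure 3 wins 10–1.
Plan A vs Option II: 4 to 7, Option II.
Plan A vs Measure 4: 4 to 7, Measure 4.
Plan A vs Measure 3: 0 for Plan A, 11 for Measure 3 — Measure 3 by 11–0.
Option II vs Measure 4: 9 to 2, Option II.
Option II vs Measure 3: Option II preferred on 1+4 = 5 ballots; Measure 3 wins 6–5.
Measure 4 vs Measure 3: 2+1 = 3 for Measure 4, 8 for Measure 3 — Measure 3 by 8–3.
Only Measure 3 has no losses; Measure 3 is the Condorcet winner.

Measure 3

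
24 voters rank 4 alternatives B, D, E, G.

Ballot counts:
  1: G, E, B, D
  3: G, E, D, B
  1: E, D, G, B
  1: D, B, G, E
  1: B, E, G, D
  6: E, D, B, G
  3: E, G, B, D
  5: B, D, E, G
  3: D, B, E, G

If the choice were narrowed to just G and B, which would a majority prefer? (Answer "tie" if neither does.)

Ballots ranking G above B: 1 + 3 + 1 + 3 = 8.
Ballots ranking B above G: 24 − 8 = 16.
B wins the head-to-head 16–8.

B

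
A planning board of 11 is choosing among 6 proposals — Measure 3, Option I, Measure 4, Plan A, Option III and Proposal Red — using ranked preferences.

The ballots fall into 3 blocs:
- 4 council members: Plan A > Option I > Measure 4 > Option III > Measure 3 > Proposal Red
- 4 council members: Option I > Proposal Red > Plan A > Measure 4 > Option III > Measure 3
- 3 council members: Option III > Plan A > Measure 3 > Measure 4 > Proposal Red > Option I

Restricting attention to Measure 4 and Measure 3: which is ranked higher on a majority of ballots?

Measure 4

Ballots ranking Measure 4 above Measure 3: 4 + 4 = 8.
Ballots ranking Measure 3 above Measure 4: 11 − 8 = 3.
Measure 4 wins the head-to-head 8–3.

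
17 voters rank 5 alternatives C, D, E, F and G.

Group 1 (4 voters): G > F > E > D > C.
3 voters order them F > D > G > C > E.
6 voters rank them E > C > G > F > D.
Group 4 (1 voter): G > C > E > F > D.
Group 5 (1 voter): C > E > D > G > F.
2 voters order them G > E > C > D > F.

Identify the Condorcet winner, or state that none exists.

Head-to-head results (17 voters):
C vs D: C is ranked higher on 6+1+1+2 = 10 ballots, D on 7. C wins 10–7.
C–E: E 12–5.
C vs F: 6+1+1+2 = 10 for C, 7 for F — C by 10–7.
C vs G: C is ranked higher on 6+1 = 7 ballots, G on 10. G wins 10–7.
D vs E: 3 to 14, E.
D vs F: 1+2 = 3 for D, 14 for F — F by 14–3.
D vs G: 3+1 = 4 for D, 13 for G — G by 13–4.
E vs F: E wins 10–7.
E vs G: E is ranked higher on 6+1 = 7 ballots, G on 10. G wins 10–7.
F vs G: 3 for F, 14 for G — G by 14–3.
Only G has no losses; G is the Condorcet winner.

G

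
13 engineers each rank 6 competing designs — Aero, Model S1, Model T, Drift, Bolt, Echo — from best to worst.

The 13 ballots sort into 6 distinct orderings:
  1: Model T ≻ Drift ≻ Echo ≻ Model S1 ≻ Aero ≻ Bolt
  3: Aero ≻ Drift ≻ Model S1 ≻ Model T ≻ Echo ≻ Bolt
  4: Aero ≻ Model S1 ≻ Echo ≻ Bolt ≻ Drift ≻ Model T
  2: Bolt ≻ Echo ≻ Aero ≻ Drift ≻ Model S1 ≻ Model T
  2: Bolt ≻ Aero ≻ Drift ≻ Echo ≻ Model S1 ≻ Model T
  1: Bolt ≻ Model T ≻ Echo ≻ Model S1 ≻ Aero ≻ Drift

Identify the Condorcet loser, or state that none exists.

Head-to-head results (13 engineers):
Aero vs Model S1: Aero wins 11–2.
Aero–Model T: Aero 11–2.
Aero vs Drift: Aero, 12–1.
Aero vs Bolt: 8 to 5, Aero.
Aero vs Echo: Aero is ranked higher on 3+4+2 = 9 ballots, Echo on 4. Aero wins 9–4.
Model S1 vs Model T: Model S1 preferred on 3+4+2+2 = 11 ballots; Model S1 wins 11–2.
Model S1–Drift: Drift 8–5.
Model S1 vs Bolt: 1+3+4 = 8 for Model S1, 5 for Bolt — Model S1 by 8–5.
Model S1 vs Echo: Model S1 preferred on 3+4 = 7 ballots; Model S1 wins 7–6.
Model T vs Drift: 2 to 11, Drift.
Model T vs Bolt: Bolt wins 9–4.
Model T vs Echo: Model T is ranked higher on 1+3+1 = 5 ballots, Echo on 8. Echo wins 8–5.
Drift vs Bolt: 4 to 9, Bolt.
Drift–Echo: Echo 7–6.
Bolt–Echo: Echo 8–5.
Only Model T has no wins; Model T is the Condorcet loser.

Model T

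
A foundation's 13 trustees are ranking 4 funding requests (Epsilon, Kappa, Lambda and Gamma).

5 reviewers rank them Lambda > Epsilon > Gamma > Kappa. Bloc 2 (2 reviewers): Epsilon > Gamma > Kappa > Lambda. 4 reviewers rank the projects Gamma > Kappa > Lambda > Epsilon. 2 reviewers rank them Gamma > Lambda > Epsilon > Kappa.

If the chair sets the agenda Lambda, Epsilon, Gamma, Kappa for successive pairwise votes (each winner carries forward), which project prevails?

Gamma

Round 1: Lambda vs Epsilon — 11–2, Lambda advances.
Round 2: Lambda vs Gamma — 5–8, Gamma advances.
Round 3: Gamma vs Kappa — 13–0, Gamma advances.
The agenda winner is Gamma.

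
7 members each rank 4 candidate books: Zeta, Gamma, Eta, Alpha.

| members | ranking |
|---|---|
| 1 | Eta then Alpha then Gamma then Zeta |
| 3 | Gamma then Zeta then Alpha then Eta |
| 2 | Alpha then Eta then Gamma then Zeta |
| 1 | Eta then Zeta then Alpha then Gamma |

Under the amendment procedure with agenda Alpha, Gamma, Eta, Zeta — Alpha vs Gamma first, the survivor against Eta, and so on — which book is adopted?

Zeta

Round 1: Alpha vs Gamma — 4–3, Alpha advances.
Round 2: Alpha vs Eta — 5–2, Alpha advances.
Round 3: Alpha vs Zeta — 3–4, Zeta advances.
The agenda winner is Zeta.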